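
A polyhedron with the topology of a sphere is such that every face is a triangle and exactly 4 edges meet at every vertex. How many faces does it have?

8

Each face has 3 edges and each edge borders two faces, so 2E = 3F.
Each vertex has degree 4, so 4V = 2E and hence V = 3F/4.
Euler: V − E + F = 2 ⇒ (3F/4) − (3F/2) + F = 2.
Multiply by 8: (6 − 12 + 8)F = 16, i.e. 2F = 16.
So F = 8, E = 3·8/2 = 12, V = 3·8/4 = 6.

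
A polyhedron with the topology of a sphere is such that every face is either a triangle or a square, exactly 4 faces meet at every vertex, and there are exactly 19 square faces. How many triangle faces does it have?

8

Let x be the number of triangles; then F = 19 + x.
Edge–face incidences: 2E = 4·19 + 3·x = 76 + 3x.
Every vertex has degree 4, so 4V = 2E.
Euler: V − E + F = 2 ⇒ (2E)/4 − E + (19 + x) = 2.
Multiply by 8: 2·(2E) − 4·(2E) + 8·(19 + x) = 16, i.e. 152 + 8x − 2·(76 + 3x) = 16.
Collecting terms: 2x = 16, so x = 8.
Then 2E = 76 + 3·8 = 100, so E = 50, V = 2E/4 = 25, F = 19 + 8 = 27.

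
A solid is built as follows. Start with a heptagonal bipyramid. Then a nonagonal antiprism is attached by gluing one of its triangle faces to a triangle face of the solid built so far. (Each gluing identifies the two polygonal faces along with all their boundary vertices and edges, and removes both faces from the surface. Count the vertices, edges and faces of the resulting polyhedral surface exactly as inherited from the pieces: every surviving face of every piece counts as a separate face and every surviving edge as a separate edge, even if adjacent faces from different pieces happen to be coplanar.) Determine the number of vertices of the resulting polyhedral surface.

A heptagonal bipyramid: V=9, E=21, F=14.
Attach a nonagonal antiprism (V=18, E=36, F=20) along a 3-gon: merge 3 vertices and 3 edges, delete both glued faces → V=24, E=54, F=32.
Check: V − E + F = 24 − 54 + 32 = 2.

24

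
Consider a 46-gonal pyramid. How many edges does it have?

A pyramid on an n-gon base has one n-gon and n triangles: V = 46 + 1 = 47, E = 2·46 = 92, F = 46 + 1 = 47.

92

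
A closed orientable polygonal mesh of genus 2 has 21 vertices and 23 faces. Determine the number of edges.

For a closed orientable surface of genus 2, χ = 2 − 2·2 = -2.
E = V + F − (-2) = 21 + 23 − (-2) = 46.

46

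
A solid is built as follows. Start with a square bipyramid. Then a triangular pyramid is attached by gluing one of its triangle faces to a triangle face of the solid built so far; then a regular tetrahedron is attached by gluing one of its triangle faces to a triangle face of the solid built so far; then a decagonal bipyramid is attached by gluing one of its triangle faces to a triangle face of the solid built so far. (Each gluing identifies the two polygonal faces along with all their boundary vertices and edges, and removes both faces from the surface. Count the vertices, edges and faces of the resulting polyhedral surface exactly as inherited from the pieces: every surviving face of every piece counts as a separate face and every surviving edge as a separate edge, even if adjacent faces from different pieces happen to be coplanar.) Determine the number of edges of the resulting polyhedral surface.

A square bipyramid: V=6, E=12, F=8.
Attach a triangular pyramid (V=4, E=6, F=4) along a 3-gon: merge 3 vertices and 3 edges, delete both glued faces → V=7, E=15, F=10.
Attach a regular tetrahedron (V=4, E=6, F=4) along a 3-gon: merge 3 vertices and 3 edges, delete both glued faces → V=8, E=18, F=12.
Attach a decagonal bipyramid (V=12, E=30, F=20) along a 3-gon: merge 3 vertices and 3 edges, delete both glued faces → V=17, E=45, F=30.
Check: V − E + F = 17 − 45 + 30 = 2.

45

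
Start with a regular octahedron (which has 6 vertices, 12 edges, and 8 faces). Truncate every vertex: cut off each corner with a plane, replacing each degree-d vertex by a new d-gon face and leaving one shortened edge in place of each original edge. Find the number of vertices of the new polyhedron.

Truncation replaces each original edge-end by a new vertex, so V′ = 2E = 24.
Each original edge survives, and each old vertex of degree d contributes d new edges; summing degrees gives Σd = 2E, so E′ = E + 2E = 3E = 36.
Each original face survives and each original vertex becomes one new face: F′ = F + V = 14.

24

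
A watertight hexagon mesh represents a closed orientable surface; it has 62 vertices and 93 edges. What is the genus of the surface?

1

Every face is a hexagon and each edge borders two faces, so 6F = 2·93, giving F = 31.
χ = V − E + F = 62 − 93 + 31 = 0.
For a closed orientable surface χ = 2 − 2g, so g = (2 − (0))/2 = 1.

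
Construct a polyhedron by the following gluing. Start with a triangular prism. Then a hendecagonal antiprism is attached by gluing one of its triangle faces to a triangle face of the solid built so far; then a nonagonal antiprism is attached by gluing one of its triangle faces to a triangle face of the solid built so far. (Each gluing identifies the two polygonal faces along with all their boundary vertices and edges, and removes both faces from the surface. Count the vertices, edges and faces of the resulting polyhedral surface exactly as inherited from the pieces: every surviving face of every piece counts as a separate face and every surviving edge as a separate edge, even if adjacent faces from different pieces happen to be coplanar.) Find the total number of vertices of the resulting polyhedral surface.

40

A triangular prism: V=6, E=9, F=5.
Attach a hendecagonal antiprism (V=22, E=44, F=24) along a 3-gon: merge 3 vertices and 3 edges, delete both glued faces → V=25, E=50, F=27.
Attach a nonagonal antiprism (V=18, E=36, F=20) along a 3-gon: merge 3 vertices and 3 edges, delete both glued faces → V=40, E=83, F=45.
Check: V − E + F = 40 − 83 + 45 = 2.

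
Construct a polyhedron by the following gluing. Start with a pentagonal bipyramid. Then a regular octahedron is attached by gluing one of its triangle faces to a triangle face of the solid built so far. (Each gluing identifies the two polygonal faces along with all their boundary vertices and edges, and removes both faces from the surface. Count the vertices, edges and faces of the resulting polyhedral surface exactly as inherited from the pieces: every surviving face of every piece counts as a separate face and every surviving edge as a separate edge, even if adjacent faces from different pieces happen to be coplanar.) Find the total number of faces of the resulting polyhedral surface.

16

A pentagonal bipyramid: V=7, E=15, F=10.
Attach a regular octahedron (V=6, E=12, F=8) along a 3-gon: merge 3 vertices and 3 edges, delete both glued faces → V=10, E=24, F=16.
Check: V − E + F = 10 − 24 + 16 = 2.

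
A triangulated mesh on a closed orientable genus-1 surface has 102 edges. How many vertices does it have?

34

χ = 2 − 2·1 = 0, and every face is a triangle so 3F = 2E.
F = 2E/3 = 68. Then V = 0 + E − F = 0 + 102 − 68 = 34.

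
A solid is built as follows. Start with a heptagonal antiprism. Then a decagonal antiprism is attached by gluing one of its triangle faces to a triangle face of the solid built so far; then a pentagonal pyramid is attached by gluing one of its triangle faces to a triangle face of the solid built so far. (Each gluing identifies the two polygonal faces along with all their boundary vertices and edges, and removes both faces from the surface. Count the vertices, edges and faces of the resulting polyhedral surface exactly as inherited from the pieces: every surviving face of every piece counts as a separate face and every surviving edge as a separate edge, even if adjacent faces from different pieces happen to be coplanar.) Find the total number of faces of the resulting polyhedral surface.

40

A heptagonal antiprism: V=14, E=28, F=16.
Attach a decagonal antiprism (V=20, E=40, F=22) along a 3-gon: merge 3 vertices and 3 edges, delete both glued faces → V=31, E=65, F=36.
Attach a pentagonal pyramid (V=6, E=10, F=6) along a 3-gon: merge 3 vertices and 3 edges, delete both glued faces → V=34, E=72, F=40.
Check: V − E + F = 34 − 72 + 40 = 2.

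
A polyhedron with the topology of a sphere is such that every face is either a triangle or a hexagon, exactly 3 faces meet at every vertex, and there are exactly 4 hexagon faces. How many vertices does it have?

Let x be the number of triangles; then F = 4 + x.
Edge–face incidences: 2E = 6·4 + 3·x = 24 + 3x.
Every vertex has degree 3, so 3V = 2E.
Euler: V − E + F = 2 ⇒ (2E)/3 − E + (4 + x) = 2.
Multiply by 6: 2·(2E) − 3·(2E) + 6·(4 + x) = 12, i.e. 24 + 6x − (24 + 3x) = 12.
Collecting terms: 3x = 12, so x = 4.
Then 2E = 24 + 3·4 = 36, so E = 18, V = 2E/3 = 12, F = 4 + 4 = 8.

12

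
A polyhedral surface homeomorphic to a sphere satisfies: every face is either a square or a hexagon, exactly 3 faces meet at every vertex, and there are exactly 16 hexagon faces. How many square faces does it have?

6

Let x be the number of squares; then F = 16 + x.
Edge–face incidences: 2E = 6·16 + 4·x = 96 + 4x.
Every vertex has degree 3, so 3V = 2E.
Euler: V − E + F = 2 ⇒ (2E)/3 − E + (16 + x) = 2.
Multiply by 6: 2·(2E) − 3·(2E) + 6·(16 + x) = 12, i.e. 96 + 6x − (96 + 4x) = 12.
Collecting terms: 2x = 12, so x = 6.
Then 2E = 96 + 4·6 = 120, so E = 60, V = 2E/3 = 40, F = 16 + 6 = 22.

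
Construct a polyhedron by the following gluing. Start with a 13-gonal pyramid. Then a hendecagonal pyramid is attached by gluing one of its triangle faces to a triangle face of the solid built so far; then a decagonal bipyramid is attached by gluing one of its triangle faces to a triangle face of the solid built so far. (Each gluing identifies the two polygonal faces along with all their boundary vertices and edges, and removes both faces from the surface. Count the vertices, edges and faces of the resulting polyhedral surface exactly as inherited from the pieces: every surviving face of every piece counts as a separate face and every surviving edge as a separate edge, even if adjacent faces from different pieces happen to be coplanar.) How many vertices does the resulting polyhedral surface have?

A 13-gonal pyramid: V=14, E=26, F=14.
Attach a hendecagonal pyramid (V=12, E=22, F=12) along a 3-gon: merge 3 vertices and 3 edges, delete both glued faces → V=23, E=45, F=24.
Attach a decagonal bipyramid (V=12, E=30, F=20) along a 3-gon: merge 3 vertices and 3 edges, delete both glued faces → V=32, E=72, F=42.
Check: V − E + F = 32 − 72 + 42 = 2.

32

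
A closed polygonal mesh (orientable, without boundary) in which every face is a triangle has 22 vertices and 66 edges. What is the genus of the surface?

Every face is a triangle and each edge borders two faces, so 3F = 2·66, giving F = 44.
χ = V − E + F = 22 − 66 + 44 = 0.
For a closed orientable surface χ = 2 − 2g, so g = (2 − (0))/2 = 1.

1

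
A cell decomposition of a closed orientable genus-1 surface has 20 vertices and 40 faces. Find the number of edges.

60

For a closed orientable surface of genus 1, χ = 2 − 2·1 = 0.
E = V + F − (0) = 20 + 40 − (0) = 60.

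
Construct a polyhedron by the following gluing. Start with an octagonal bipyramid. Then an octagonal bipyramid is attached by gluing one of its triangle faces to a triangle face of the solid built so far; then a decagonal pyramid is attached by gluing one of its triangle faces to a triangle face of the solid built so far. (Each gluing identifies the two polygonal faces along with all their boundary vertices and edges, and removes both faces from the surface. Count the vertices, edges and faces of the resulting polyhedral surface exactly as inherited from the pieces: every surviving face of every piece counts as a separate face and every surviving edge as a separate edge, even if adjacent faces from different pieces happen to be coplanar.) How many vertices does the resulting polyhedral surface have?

An octagonal bipyramid: V=10, E=24, F=16.
Attach an octagonal bipyramid (V=10, E=24, F=16) along a 3-gon: merge 3 vertices and 3 edges, delete both glued faces → V=17, E=45, F=30.
Attach a decagonal pyramid (V=11, E=20, F=11) along a 3-gon: merge 3 vertices and 3 edges, delete both glued faces → V=25, E=62, F=39.
Check: V − E + F = 25 − 62 + 39 = 2.

25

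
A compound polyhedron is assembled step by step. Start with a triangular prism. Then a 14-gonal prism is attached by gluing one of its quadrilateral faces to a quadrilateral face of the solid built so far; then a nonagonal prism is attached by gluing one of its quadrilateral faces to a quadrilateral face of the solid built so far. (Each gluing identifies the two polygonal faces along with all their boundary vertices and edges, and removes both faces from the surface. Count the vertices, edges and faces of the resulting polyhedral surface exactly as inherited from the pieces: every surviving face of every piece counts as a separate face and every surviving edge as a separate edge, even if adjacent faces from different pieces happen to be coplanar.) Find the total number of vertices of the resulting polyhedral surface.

A triangular prism: V=6, E=9, F=5.
Attach a 14-gonal prism (V=28, E=42, F=16) along a 4-gon: merge 4 vertices and 4 edges, delete both glued faces → V=30, E=47, F=19.
Attach a nonagonal prism (V=18, E=27, F=11) along a 4-gon: merge 4 vertices and 4 edges, delete both glued faces → V=44, E=70, F=28.
Check: V − E + F = 44 − 70 + 28 = 2.

44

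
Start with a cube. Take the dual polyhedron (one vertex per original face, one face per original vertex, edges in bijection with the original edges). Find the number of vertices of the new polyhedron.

6

The base solid has V = 8, E = 12, F = 6.
The dual swaps V and F and preserves E: V′ = F = 6, E′ = E = 12, F′ = V = 8.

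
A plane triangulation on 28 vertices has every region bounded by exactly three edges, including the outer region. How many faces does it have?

In a plane triangulation 3F = 2E and V − E + F = 2, so F = 2V − 4 = 2·28 − 4 = 52.

52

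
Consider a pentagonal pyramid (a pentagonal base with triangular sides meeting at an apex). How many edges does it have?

10

A pyramid on an n-gon base has one n-gon and n triangles: V = 5 + 1 = 6, E = 2·5 = 10, F = 5 + 1 = 6.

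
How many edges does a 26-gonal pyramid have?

52

A pyramid on an n-gon base has one n-gon and n triangles: V = 26 + 1 = 27, E = 2·26 = 52, F = 26 + 1 = 27.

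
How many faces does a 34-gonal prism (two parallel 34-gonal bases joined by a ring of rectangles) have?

A prism on an n-gon has two n-gon bases and n rectangular sides: V = 2·34 = 68, E = 3·34 = 102, F = 34 + 2 = 36.

36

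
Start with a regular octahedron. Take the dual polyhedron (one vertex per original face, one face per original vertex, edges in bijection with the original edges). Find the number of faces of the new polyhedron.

The base solid has V = 6, E = 12, F = 8.
The dual swaps V and F and preserves E: V′ = F = 8, E′ = E = 12, F′ = V = 6.

6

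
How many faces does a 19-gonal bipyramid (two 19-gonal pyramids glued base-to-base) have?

A bipyramid over an n-gon has 2n triangular faces and n + 2 vertices: V = 19 + 2 = 21, E = 3·19 = 57, F = 2·19 = 38.
Check: V − E + F = 21 − 57 + 38 = 2.

38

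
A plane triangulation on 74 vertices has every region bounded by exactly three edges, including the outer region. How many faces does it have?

In a plane triangulation 3F = 2E and V − E + F = 2, so F = 2V − 4 = 2·74 − 4 = 144.

144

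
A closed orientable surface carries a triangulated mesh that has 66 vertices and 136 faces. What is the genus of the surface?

Every face is a triangle, so 2E = 3·136 = 408, giving E = 204.
χ = V − E + F = 66 − 204 + 136 = -2.
For a closed orientable surface χ = 2 − 2g, so g = (2 − (-2))/2 = 2.

2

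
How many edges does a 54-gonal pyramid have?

A pyramid on an n-gon base has one n-gon and n triangles: V = 54 + 1 = 55, E = 2·54 = 108, F = 54 + 1 = 55.

108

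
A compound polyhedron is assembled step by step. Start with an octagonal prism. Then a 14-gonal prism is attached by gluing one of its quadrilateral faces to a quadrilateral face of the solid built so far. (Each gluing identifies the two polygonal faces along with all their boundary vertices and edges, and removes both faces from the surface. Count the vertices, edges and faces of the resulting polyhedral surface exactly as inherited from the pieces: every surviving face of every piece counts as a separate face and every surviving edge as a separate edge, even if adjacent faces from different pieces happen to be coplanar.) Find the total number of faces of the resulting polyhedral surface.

An octagonal prism: V=16, E=24, F=10.
Attach a 14-gonal prism (V=28, E=42, F=16) along a 4-gon: merge 4 vertices and 4 edges, delete both glued faces → V=40, E=62, F=24.
Check: V − E + F = 40 − 62 + 24 = 2.

24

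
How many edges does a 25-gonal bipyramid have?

A bipyramid over an n-gon has 2n triangular faces and n + 2 vertices: V = 25 + 2 = 27, E = 3·25 = 75, F = 2·25 = 50.
Check: V − E + F = 27 − 75 + 50 = 2.

75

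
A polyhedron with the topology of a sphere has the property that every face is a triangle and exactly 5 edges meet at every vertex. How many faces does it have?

20

Each face has 3 edges and each edge borders two faces, so 2E = 3F.
Each vertex has degree 5, so 5V = 2E and hence V = 3F/5.
Euler: V − E + F = 2 ⇒ (3F/5) − (3F/2) + F = 2.
Multiply by 10: (6 − 15 + 10)F = 20, i.e. 1F = 20.
So F = 20, E = 3·20/2 = 30, V = 3·20/5 = 12.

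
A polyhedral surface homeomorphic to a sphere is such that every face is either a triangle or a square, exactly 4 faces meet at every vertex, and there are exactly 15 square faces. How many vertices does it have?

Let x be the number of triangles; then F = 15 + x.
Edge–face incidences: 2E = 4·15 + 3·x = 60 + 3x.
Every vertex has degree 4, so 4V = 2E.
Euler: V − E + F = 2 ⇒ (2E)/4 − E + (15 + x) = 2.
Multiply by 8: 2·(2E) − 4·(2E) + 8·(15 + x) = 16, i.e. 120 + 8x − 2·(60 + 3x) = 16.
Collecting terms: 2x = 16, so x = 8.
Then 2E = 60 + 3·8 = 84, so E = 42, V = 2E/4 = 21, F = 15 + 8 = 23.

21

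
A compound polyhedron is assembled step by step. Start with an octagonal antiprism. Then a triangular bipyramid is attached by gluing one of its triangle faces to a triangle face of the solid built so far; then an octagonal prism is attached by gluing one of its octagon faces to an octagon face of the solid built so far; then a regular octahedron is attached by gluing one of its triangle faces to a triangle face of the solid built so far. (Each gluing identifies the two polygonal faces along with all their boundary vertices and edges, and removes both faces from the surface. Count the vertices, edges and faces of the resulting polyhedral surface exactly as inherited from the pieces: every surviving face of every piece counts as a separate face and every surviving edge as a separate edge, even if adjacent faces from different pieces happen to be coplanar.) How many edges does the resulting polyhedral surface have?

63

An octagonal antiprism: V=16, E=32, F=18.
Attach a triangular bipyramid (V=5, E=9, F=6) along a 3-gon: merge 3 vertices and 3 edges, delete both glued faces → V=18, E=38, F=22.
Attach an octagonal prism (V=16, E=24, F=10) along an 8-gon: merge 8 vertices and 8 edges, delete both glued faces → V=26, E=54, F=30.
Attach a regular octahedron (V=6, E=12, F=8) along a 3-gon: merge 3 vertices and 3 edges, delete both glued faces → V=29, E=63, F=36.
Check: V − E + F = 29 − 63 + 36 = 2.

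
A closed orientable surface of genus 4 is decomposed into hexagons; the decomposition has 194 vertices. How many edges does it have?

χ = 2 − 2·4 = -6, and every face is a hexagon so 6F = 2E.
V − E + F = -6 with E = 6F/2 gives 194 − (6/2 − 1)·F = -6, so F = 100 and E = 300.

300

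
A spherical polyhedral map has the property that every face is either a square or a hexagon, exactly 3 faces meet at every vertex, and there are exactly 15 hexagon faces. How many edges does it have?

57

Let x be the number of squares; then F = 15 + x.
Edge–face incidences: 2E = 6·15 + 4·x = 90 + 4x.
Every vertex has degree 3, so 3V = 2E.
Euler: V − E + F = 2 ⇒ (2E)/3 − E + (15 + x) = 2.
Multiply by 6: 2·(2E) − 3·(2E) + 6·(15 + x) = 12, i.e. 90 + 6x − (90 + 4x) = 12.
Collecting terms: 2x = 12, so x = 6.
Then 2E = 90 + 4·6 = 114, so E = 57, V = 2E/3 = 38, F = 15 + 6 = 21.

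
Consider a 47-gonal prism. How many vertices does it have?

94

A prism on an n-gon has two n-gon bases and n rectangular sides: V = 2·47 = 94, E = 3·47 = 141, F = 47 + 2 = 49.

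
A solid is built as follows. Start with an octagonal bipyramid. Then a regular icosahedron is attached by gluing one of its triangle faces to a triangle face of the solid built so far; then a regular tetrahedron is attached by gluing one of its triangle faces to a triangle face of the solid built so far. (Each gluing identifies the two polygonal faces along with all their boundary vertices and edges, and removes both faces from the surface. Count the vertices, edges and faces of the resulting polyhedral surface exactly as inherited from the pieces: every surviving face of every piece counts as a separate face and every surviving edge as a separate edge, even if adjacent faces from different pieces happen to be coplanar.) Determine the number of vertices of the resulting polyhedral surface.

An octagonal bipyramid: V=10, E=24, F=16.
Attach a regular icosahedron (V=12, E=30, F=20) along a 3-gon: merge 3 vertices and 3 edges, delete both glued faces → V=19, E=51, F=34.
Attach a regular tetrahedron (V=4, E=6, F=4) along a 3-gon: merge 3 vertices and 3 edges, delete both glued faces → V=20, E=54, F=36.
Check: V − E + F = 20 − 54 + 36 = 2.

20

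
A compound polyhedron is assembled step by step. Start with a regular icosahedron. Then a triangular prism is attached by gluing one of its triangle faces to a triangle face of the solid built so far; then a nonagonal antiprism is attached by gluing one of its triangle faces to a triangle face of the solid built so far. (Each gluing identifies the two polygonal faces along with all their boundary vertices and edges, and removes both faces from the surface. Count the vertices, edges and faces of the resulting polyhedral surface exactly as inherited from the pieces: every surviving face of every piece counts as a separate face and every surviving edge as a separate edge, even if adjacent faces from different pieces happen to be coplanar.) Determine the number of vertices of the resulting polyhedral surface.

A regular icosahedron: V=12, E=30, F=20.
Attach a triangular prism (V=6, E=9, F=5) along a 3-gon: merge 3 vertices and 3 edges, delete both glued faces → V=15, E=36, F=23.
Attach a nonagonal antiprism (V=18, E=36, F=20) along a 3-gon: merge 3 vertices and 3 edges, delete both glued faces → V=30, E=69, F=41.
Check: V − E + F = 30 − 69 + 41 = 2.

30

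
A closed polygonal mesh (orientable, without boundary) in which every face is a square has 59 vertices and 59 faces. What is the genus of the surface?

1

Every face is a square, so 2E = 4·59 = 236, giving E = 118.
χ = V − E + F = 59 − 118 + 59 = 0.
For a closed orientable surface χ = 2 − 2g, so g = (2 − (0))/2 = 1.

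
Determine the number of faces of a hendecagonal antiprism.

24

An antiprism on an n-gon has two n-gon caps and 2n triangles: V = 2·11 = 22, E = 4·11 = 44, F = 2·11 + 2 = 24.
Check: V − E + F = 22 − 44 + 24 = 2.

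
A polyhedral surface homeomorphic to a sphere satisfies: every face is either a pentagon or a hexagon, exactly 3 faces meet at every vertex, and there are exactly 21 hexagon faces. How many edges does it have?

Let x be the number of pentagons; then F = 21 + x.
Edge–face incidences: 2E = 6·21 + 5·x = 126 + 5x.
Every vertex has degree 3, so 3V = 2E.
Euler: V − E + F = 2 ⇒ (2E)/3 − E + (21 + x) = 2.
Multiply by 6: 2·(2E) − 3·(2E) + 6·(21 + x) = 12, i.e. 126 + 6x − (126 + 5x) = 12.
Collecting terms: x = 12.
Then 2E = 126 + 5·12 = 186, so E = 93, V = 2E/3 = 62, F = 21 + 12 = 33.

93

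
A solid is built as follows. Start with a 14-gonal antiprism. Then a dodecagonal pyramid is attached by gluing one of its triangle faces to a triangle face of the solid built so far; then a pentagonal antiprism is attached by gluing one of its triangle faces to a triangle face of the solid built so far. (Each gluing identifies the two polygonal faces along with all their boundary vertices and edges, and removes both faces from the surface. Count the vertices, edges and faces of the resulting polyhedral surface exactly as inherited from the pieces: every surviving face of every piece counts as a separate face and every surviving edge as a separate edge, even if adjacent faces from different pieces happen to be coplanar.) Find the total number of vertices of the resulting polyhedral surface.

A 14-gonal antiprism: V=28, E=56, F=30.
Attach a dodecagonal pyramid (V=13, E=24, F=13) along a 3-gon: merge 3 vertices and 3 edges, delete both glued faces → V=38, E=77, F=41.
Attach a pentagonal antiprism (V=10, E=20, F=12) along a 3-gon: merge 3 vertices and 3 edges, delete both glued faces → V=45, E=94, F=51.
Check: V − E + F = 45 − 94 + 51 = 2.

45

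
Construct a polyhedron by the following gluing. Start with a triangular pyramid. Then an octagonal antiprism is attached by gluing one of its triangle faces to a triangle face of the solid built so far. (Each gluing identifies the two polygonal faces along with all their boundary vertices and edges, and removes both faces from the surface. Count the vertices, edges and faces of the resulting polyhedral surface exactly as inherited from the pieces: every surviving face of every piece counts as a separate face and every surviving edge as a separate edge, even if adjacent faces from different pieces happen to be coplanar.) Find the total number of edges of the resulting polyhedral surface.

35

A triangular pyramid: V=4, E=6, F=4.
Attach an octagonal antiprism (V=16, E=32, F=18) along a 3-gon: merge 3 vertices and 3 edges, delete both glued faces → V=17, E=35, F=20.
Check: V − E + F = 17 − 35 + 20 = 2.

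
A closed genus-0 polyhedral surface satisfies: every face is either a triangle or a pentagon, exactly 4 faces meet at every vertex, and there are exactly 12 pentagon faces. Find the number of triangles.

Let x be the number of triangles; then F = 12 + x.
Edge–face incidences: 2E = 5·12 + 3·x = 60 + 3x.
Every vertex has degree 4, so 4V = 2E.
Euler: V − E + F = 2 ⇒ (2E)/4 − E + (12 + x) = 2.
Multiply by 8: 2·(2E) − 4·(2E) + 8·(12 + x) = 16, i.e. 96 + 8x − 2·(60 + 3x) = 16.
Collecting terms: 2x − 24 = 16, so 2x = 40, so x = 20.
Then 2E = 60 + 3·20 = 120, so E = 60, V = 2E/4 = 30, F = 12 + 20 = 32.

20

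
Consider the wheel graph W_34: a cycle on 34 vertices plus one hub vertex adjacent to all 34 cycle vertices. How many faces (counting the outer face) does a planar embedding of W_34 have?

35

W_34 has V = 34 + 1 = 35 vertices and E = 2·34 = 68 edges.
By Euler's formula F = 2 − V + E = 2 − 35 + 68 = 35.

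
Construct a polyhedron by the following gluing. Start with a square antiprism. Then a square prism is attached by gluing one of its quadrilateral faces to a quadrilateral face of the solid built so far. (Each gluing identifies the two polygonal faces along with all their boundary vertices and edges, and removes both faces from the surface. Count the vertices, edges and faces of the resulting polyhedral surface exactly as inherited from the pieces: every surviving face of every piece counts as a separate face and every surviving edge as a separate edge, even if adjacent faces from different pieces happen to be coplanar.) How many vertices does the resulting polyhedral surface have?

12

A square antiprism: V=8, E=16, F=10.
Attach a square prism (V=8, E=12, F=6) along a 4-gon: merge 4 vertices and 4 edges, delete both glued faces → V=12, E=24, F=14.
Check: V − E + F = 12 − 24 + 14 = 2.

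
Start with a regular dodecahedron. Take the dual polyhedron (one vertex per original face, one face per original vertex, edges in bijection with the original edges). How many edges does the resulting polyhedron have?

The base solid has V = 20, E = 30, F = 12.
The dual swaps V and F and preserves E: V′ = F = 12, E′ = E = 30, F′ = V = 20.

30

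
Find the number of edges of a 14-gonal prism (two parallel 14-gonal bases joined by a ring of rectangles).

42

A prism on an n-gon has two n-gon bases and n rectangular sides: V = 2·14 = 28, E = 3·14 = 42, F = 14 + 2 = 16.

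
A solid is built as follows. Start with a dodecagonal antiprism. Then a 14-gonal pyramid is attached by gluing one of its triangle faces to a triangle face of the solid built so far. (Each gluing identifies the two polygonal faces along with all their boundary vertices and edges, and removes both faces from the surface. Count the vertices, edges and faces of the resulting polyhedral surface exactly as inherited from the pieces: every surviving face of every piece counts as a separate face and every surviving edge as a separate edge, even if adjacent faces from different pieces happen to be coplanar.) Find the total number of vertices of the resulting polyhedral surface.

A dodecagonal antiprism: V=24, E=48, F=26.
Attach a 14-gonal pyramid (V=15, E=28, F=15) along a 3-gon: merge 3 vertices and 3 edges, delete both glued faces → V=36, E=73, F=39.
Check: V − E + F = 36 − 73 + 39 = 2.

36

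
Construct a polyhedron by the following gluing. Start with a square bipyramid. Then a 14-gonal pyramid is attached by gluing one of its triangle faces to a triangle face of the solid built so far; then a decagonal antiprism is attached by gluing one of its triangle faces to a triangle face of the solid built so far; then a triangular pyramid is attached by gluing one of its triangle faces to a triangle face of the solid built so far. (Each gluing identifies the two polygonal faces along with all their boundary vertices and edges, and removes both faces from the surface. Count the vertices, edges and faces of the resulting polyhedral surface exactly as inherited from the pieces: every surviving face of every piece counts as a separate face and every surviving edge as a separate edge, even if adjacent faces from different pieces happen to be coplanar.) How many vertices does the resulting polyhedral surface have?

A square bipyramid: V=6, E=12, F=8.
Attach a 14-gonal pyramid (V=15, E=28, F=15) along a 3-gon: merge 3 vertices and 3 edges, delete both glued faces → V=18, E=37, F=21.
Attach a decagonal antiprism (V=20, E=40, F=22) along a 3-gon: merge 3 vertices and 3 edges, delete both glued faces → V=35, E=74, F=41.
Attach a triangular pyramid (V=4, E=6, F=4) along a 3-gon: merge 3 vertices and 3 edges, delete both glued faces → V=36, E=77, F=43.
Check: V − E + F = 36 − 77 + 43 = 2.

36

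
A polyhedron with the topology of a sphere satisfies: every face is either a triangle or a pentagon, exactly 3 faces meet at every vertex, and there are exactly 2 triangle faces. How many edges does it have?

Let x be the number of pentagons; then F = 2 + x.
Edge–face incidences: 2E = 3·2 + 5·x = 6 + 5x.
Every vertex has degree 3, so 3V = 2E.
Euler: V − E + F = 2 ⇒ (2E)/3 − E + (2 + x) = 2.
Multiply by 6: 2·(2E) − 3·(2E) + 6·(2 + x) = 12, i.e. 12 + 6x − (6 + 5x) = 12.
Collecting terms: x + 6 = 12, so x = 6.
Then 2E = 6 + 5·6 = 36, so E = 18, V = 2E/3 = 12, F = 2 + 6 = 8.

18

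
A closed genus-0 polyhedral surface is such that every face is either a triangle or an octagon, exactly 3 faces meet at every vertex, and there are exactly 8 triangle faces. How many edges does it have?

Let x be the number of octagons; then F = 8 + x.
Edge–face incidences: 2E = 3·8 + 8·x = 24 + 8x.
Every vertex has degree 3, so 3V = 2E.
Euler: V − E + F = 2 ⇒ (2E)/3 − E + (8 + x) = 2.
Multiply by 6: 2·(2E) − 3·(2E) + 6·(8 + x) = 12, i.e. 48 + 6x − (24 + 8x) = 12.
Collecting terms: −2x + 24 = 12, so −2x = −12, so x = 6.
Then 2E = 24 + 8·6 = 72, so E = 36, V = 2E/3 = 24, F = 8 + 6 = 14.

36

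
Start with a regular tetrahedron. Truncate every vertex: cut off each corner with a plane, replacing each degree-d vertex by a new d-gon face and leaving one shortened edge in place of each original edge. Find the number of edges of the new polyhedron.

18

The base solid has V = 4, E = 6, F = 4.
Truncation replaces each original edge-end by a new vertex, so V′ = 2E = 12.
Each original edge survives, and each old vertex of degree d contributes d new edges; summing degrees gives Σd = 2E, so E′ = E + 2E = 3E = 18.
Each original face survives and each original vertex becomes one new face: F′ = F + V = 8.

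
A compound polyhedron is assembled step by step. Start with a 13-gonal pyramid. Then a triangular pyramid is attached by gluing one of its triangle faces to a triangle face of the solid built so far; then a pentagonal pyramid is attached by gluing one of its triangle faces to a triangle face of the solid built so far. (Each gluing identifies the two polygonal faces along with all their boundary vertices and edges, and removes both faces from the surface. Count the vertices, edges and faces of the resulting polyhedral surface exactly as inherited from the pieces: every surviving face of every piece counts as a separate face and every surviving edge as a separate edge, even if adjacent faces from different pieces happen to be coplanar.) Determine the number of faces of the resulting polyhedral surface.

20

A 13-gonal pyramid: V=14, E=26, F=14.
Attach a triangular pyramid (V=4, E=6, F=4) along a 3-gon: merge 3 vertices and 3 edges, delete both glued faces → V=15, E=29, F=16.
Attach a pentagonal pyramid (V=6, E=10, F=6) along a 3-gon: merge 3 vertices and 3 edges, delete both glued faces → V=18, E=36, F=20.
Check: V − E + F = 18 − 36 + 20 = 2.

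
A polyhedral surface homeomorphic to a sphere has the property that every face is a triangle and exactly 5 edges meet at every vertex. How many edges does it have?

Each face has 3 edges and each edge borders two faces, so 2E = 3F.
Each vertex has degree 5, so 5V = 2E and hence V = 3F/5.
Euler: V − E + F = 2 ⇒ (3F/5) − (3F/2) + F = 2.
Multiply by 10: (6 − 15 + 10)F = 20, i.e. 1F = 20.
So F = 20, E = 3·20/2 = 30, V = 3·20/5 = 12.

30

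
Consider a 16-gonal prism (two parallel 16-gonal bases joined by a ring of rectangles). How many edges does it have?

48

A prism on an n-gon has two n-gon bases and n rectangular sides: V = 2·16 = 32, E = 3·16 = 48, F = 16 + 2 = 18.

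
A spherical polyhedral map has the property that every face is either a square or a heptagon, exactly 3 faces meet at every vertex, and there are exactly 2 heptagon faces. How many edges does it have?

Let x be the number of squares; then F = 2 + x.
Edge–face incidences: 2E = 7·2 + 4·x = 14 + 4x.
Every vertex has degree 3, so 3V = 2E.
Euler: V − E + F = 2 ⇒ (2E)/3 − E + (2 + x) = 2.
Multiply by 6: 2·(2E) − 3·(2E) + 6·(2 + x) = 12, i.e. 12 + 6x − (14 + 4x) = 12.
Collecting terms: 2x − 2 = 12, so 2x = 14, so x = 7.
Then 2E = 14 + 4·7 = 42, so E = 21, V = 2E/3 = 14, F = 2 + 7 = 9.

21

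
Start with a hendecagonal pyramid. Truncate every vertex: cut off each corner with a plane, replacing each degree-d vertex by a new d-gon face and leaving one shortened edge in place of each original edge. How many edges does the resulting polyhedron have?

The base solid has V = 12, E = 22, F = 12.
Truncation replaces each original edge-end by a new vertex, so V′ = 2E = 44.
Each original edge survives, and each old vertex of degree d contributes d new edges; summing degrees gives Σd = 2E, so E′ = E + 2E = 3E = 66.
Each original face survives and each original vertex becomes one new face: F′ = F + V = 24.

66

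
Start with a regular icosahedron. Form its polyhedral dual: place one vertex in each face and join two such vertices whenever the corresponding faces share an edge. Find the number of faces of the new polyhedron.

The base solid has V = 12, E = 30, F = 20.
The dual swaps V and F and preserves E: V′ = F = 20, E′ = E = 30, F′ = V = 12.

12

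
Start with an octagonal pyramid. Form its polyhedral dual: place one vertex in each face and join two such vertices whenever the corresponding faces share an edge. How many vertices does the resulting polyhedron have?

The base solid has V = 9, E = 16, F = 9.
The dual swaps V and F and preserves E: V′ = F = 9, E′ = E = 16, F′ = V = 9.

9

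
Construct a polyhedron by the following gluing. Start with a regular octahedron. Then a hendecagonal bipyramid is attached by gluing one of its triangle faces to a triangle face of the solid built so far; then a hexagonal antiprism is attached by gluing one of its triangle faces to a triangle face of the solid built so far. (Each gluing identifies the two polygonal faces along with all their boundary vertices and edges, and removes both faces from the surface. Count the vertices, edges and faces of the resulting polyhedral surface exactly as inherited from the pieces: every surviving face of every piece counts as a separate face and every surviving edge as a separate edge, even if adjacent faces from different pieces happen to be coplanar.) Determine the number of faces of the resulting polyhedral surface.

40

A regular octahedron: V=6, E=12, F=8.
Attach a hendecagonal bipyramid (V=13, E=33, F=22) along a 3-gon: merge 3 vertices and 3 edges, delete both glued faces → V=16, E=42, F=28.
Attach a hexagonal antiprism (V=12, E=24, F=14) along a 3-gon: merge 3 vertices and 3 edges, delete both glued faces → V=25, E=63, F=40.
Check: V − E + F = 25 − 63 + 40 = 2.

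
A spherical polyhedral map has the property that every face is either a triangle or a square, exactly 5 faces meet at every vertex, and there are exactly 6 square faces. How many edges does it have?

Let x be the number of triangles; then F = 6 + x.
Edge–face incidences: 2E = 4·6 + 3·x = 24 + 3x.
Every vertex has degree 5, so 5V = 2E.
Euler: V − E + F = 2 ⇒ (2E)/5 − E + (6 + x) = 2.
Multiply by 10: 2·(2E) − 5·(2E) + 10·(6 + x) = 20, i.e. 60 + 10x − 3·(24 + 3x) = 20.
Collecting terms: x − 12 = 20, so x = 32.
Then 2E = 24 + 3·32 = 120, so E = 60, V = 2E/5 = 24, F = 6 + 32 = 38.

60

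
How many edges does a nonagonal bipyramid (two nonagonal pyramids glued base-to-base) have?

27

A bipyramid over an n-gon has 2n triangular faces and n + 2 vertices: V = 9 + 2 = 11, E = 3·9 = 27, F = 2·9 = 18.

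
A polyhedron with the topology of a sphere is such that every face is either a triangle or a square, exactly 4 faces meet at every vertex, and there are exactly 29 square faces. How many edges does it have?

Let x be the number of triangles; then F = 29 + x.
Edge–face incidences: 2E = 4·29 + 3·x = 116 + 3x.
Every vertex has degree 4, so 4V = 2E.
Euler: V − E + F = 2 ⇒ (2E)/4 − E + (29 + x) = 2.
Multiply by 8: 2·(2E) − 4·(2E) + 8·(29 + x) = 16, i.e. 232 + 8x − 2·(116 + 3x) = 16.
Collecting terms: 2x = 16, so x = 8.
Then 2E = 116 + 3·8 = 140, so E = 70, V = 2E/4 = 35, F = 29 + 8 = 37.

70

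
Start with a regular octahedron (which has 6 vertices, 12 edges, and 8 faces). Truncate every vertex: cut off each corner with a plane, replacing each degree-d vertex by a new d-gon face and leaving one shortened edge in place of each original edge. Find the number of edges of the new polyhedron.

36

Truncation replaces each original edge-end by a new vertex, so V′ = 2E = 24.
Each original edge survives, and each old vertex of degree d contributes d new edges; summing degrees gives Σd = 2E, so E′ = E + 2E = 3E = 36.
Each original face survives and each original vertex becomes one new face: F′ = F + V = 14.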